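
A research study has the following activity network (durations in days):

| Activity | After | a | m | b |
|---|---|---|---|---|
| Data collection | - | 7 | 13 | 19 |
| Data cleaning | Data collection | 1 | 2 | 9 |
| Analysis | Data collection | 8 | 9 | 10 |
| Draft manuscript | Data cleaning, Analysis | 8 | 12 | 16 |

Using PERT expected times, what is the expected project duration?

34 days

te_Data collection = (7 + 4·13 + 19)/6 = 78/6 = 13
te_Data cleaning = (1 + 4·2 + 9)/6 = 18/6 = 3
te_Analysis = (8 + 4·9 + 10)/6 = 54/6 = 9
te_Draft manuscript = (8 + 4·12 + 16)/6 = 72/6 = 12

Forward pass:
ES_Data collection = 0; EF_Data collection = 13
ES_Data cleaning = 13; EF_Data cleaning = 13+3 = 16
ES_Analysis = 13; EF_Analysis = 13+9 = 22
ES_Draft manuscript = max(EF_Data cleaning=16, EF_Analysis=22) = 22; EF_Draft manuscript = 22+12 = 34
Expected project duration μ = 34 days. Critical path: Data collection → Analysis → Draft manuscript.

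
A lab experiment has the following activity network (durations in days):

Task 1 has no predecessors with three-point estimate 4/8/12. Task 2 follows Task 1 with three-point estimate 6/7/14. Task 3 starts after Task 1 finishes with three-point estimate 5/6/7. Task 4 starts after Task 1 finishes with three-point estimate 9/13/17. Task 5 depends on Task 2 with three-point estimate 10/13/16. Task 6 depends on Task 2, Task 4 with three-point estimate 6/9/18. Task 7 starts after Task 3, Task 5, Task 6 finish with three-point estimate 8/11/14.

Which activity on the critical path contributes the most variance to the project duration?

Task 6

te_Task 1 = (4 + 4·8 + 12)/6 = 48/6 = 8; σ²_Task 1 = ((12−4)/6)² = 1.778
te_Task 2 = (6 + 4·7 + 14)/6 = 48/6 = 8; σ²_Task 2 = ((14−6)/6)² = 1.778
te_Task 3 = (5 + 4·6 + 7)/6 = 36/6 = 6; σ²_Task 3 = ((7−5)/6)² = 0.111
te_Task 4 = (9 + 4·13 + 17)/6 = 78/6 = 13; σ²_Task 4 = ((17−9)/6)² = 1.778
te_Task 5 = (10 + 4·13 + 16)/6 = 78/6 = 13; σ²_Task 5 = ((16−10)/6)² = 1.000
te_Task 6 = (6 + 4·9 + 18)/6 = 60/6 = 10; σ²_Task 6 = ((18−6)/6)² = 4.000
te_Task 7 = (8 + 4·11 + 14)/6 = 66/6 = 11; σ²_Task 7 = ((14−8)/6)² = 1.000

Forward pass:
ES_Task 1 = 0; EF_Task 1 = 8
ES_Task 2 = 8; EF_Task 2 = 8+8 = 16
ES_Task 3 = 8; EF_Task 3 = 8+6 = 14
ES_Task 4 = 8; EF_Task 4 = 8+13 = 21
ES_Task 5 = 16; EF_Task 5 = 16+13 = 29
ES_Task 6 = max(EF_Task 2=16, EF_Task 4=21) = 21; EF_Task 6 = 21+10 = 31
ES_Task 7 = max(EF_Task 3=14, EF_Task 5=29, EF_Task 6=31) = 31; EF_Task 7 = 31+11 = 42
Expected project duration μ = 42 days. Critical path: Task 1 → Task 4 → Task 6 → Task 7.

Variances on critical path: σ²_Task 1=1.778, σ²_Task 4=1.778, σ²_Task 6=4.000, σ²_Task 7=1.000.
Largest is σ²_Task 6 = 4.000.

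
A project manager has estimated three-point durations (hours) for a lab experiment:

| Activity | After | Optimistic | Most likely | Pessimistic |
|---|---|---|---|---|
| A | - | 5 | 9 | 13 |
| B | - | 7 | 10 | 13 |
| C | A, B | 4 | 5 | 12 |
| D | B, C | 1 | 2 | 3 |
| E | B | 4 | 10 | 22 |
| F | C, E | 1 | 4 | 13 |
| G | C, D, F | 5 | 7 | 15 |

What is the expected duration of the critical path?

34 hours

te_A = (5 + 4·9 + 13)/6 = 54/6 = 9
te_B = (7 + 4·10 + 13)/6 = 60/6 = 10
te_C = (4 + 4·5 + 12)/6 = 36/6 = 6
te_D = (1 + 4·2 + 3)/6 = 12/6 = 2
te_E = (4 + 4·10 + 22)/6 = 66/6 = 11
te_F = (1 + 4·4 + 13)/6 = 30/6 = 5
te_G = (5 + 4·7 + 15)/6 = 48/6 = 8

Forward pass:
ES_A = 0; EF_A = 9
ES_B = 0; EF_B = 10
ES_C = max(EF_A=9, EF_B=10) = 10; EF_C = 10+6 = 16
ES_D = max(EF_B=10, EF_C=16) = 16; EF_D = 16+2 = 18
ES_E = 10; EF_E = 10+11 = 21
ES_F = max(EF_C=16, EF_E=21) = 21; EF_F = 21+5 = 26
ES_G = max(EF_C=16, EF_D=18, EF_F=26) = 26; EF_G = 26+8 = 34
Expected project duration μ = 34 hours. Critical path: B → E → F → G.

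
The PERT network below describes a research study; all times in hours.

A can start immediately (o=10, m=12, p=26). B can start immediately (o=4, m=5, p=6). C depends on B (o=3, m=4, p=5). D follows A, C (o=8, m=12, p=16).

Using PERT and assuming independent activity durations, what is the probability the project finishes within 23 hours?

te_A = (10 + 4·12 + 26)/6 = 84/6 = 14; σ²_A = ((26−10)/6)² = 7.111
te_B = (4 + 4·5 + 6)/6 = 30/6 = 5; σ²_B = ((6−4)/6)² = 0.111
te_C = (3 + 4·4 + 5)/6 = 24/6 = 4; σ²_C = ((5−3)/6)² = 0.111
te_D = (8 + 4·12 + 16)/6 = 72/6 = 12; σ²_D = ((16−8)/6)² = 1.778

Forward pass:
ES_A = 0; EF_A = 14
ES_B = 0; EF_B = 5
ES_C = 5; EF_C = 5+4 = 9
ES_D = max(EF_A=14, EF_C=9) = 14; EF_D = 14+12 = 26
Expected project duration μ = 26 hours. Critical path: A → D.

Variance along critical path = 7.111 + 1.778 = 8.889; σ = √8.889 = 2.981 hours.
Z = (23 − 26) / 2.981 = -1.006
P(T ≤ 23) = Φ(-1.006) ≈ 0.157

0.157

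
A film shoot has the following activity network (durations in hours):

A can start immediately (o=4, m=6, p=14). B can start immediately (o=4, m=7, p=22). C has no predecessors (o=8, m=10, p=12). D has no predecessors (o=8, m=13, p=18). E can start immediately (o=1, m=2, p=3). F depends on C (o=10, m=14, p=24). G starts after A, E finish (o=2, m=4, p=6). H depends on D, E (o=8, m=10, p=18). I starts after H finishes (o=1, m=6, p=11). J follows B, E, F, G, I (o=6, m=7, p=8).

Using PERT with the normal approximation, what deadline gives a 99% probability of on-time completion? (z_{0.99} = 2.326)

43.8 hours

te_A = (4 + 4·6 + 14)/6 = 42/6 = 7; σ²_A = ((14−4)/6)² = 2.778
te_B = (4 + 4·7 + 22)/6 = 54/6 = 9; σ²_B = ((22−4)/6)² = 9.000
te_C = (8 + 4·10 + 12)/6 = 60/6 = 10; σ²_C = ((12−8)/6)² = 0.444
te_D = (8 + 4·13 + 18)/6 = 78/6 = 13; σ²_D = ((18−8)/6)² = 2.778
te_E = (1 + 4·2 + 3)/6 = 12/6 = 2; σ²_E = ((3−1)/6)² = 0.111
te_F = (10 + 4·14 + 24)/6 = 90/6 = 15; σ²_F = ((24−10)/6)² = 5.444
te_G = (2 + 4·4 + 6)/6 = 24/6 = 4; σ²_G = ((6−2)/6)² = 0.444
te_H = (8 + 4·10 + 18)/6 = 66/6 = 11; σ²_H = ((18−8)/6)² = 2.778
te_I = (1 + 4·6 + 11)/6 = 36/6 = 6; σ²_I = ((11−1)/6)² = 2.778
te_J = (6 + 4·7 + 8)/6 = 42/6 = 7; σ²_J = ((8−6)/6)² = 0.111

Forward pass:
ES_A = 0; EF_A = 7
ES_B = 0; EF_B = 9
ES_C = 0; EF_C = 10
ES_D = 0; EF_D = 13
ES_E = 0; EF_E = 2
ES_F = 10; EF_F = 10+15 = 25
ES_G = max(EF_A=7, EF_E=2) = 7; EF_G = 7+4 = 11
ES_H = max(EF_D=13, EF_E=2) = 13; EF_H = 13+11 = 24
ES_I = 24; EF_I = 24+6 = 30
ES_J = max(EF_B=9, EF_E=2, EF_F=25, EF_G=11, EF_I=30) = 30; EF_J = 30+7 = 37
Expected project duration μ = 37 hours. Critical path: D → H → I → J.

Variance along critical path = 2.778 + 2.778 + 2.778 + 0.111 = 8.444; σ = 2.906 hours.
D = μ + z·σ = 37 + 2.326·2.906 = 43.8 hours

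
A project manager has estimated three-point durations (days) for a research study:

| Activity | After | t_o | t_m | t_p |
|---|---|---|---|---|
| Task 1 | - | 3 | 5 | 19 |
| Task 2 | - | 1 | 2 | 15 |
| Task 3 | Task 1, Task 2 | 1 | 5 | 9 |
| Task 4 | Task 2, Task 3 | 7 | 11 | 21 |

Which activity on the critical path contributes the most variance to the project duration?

te_Task 1 = (3 + 4·5 + 19)/6 = 42/6 = 7; σ²_Task 1 = ((19−3)/6)² = 7.111
te_Task 2 = (1 + 4·2 + 15)/6 = 24/6 = 4; σ²_Task 2 = ((15−1)/6)² = 5.444
te_Task 3 = (1 + 4·5 + 9)/6 = 30/6 = 5; σ²_Task 3 = ((9−1)/6)² = 1.778
te_Task 4 = (7 + 4·11 + 21)/6 = 72/6 = 12; σ²_Task 4 = ((21−7)/6)² = 5.444

Forward pass:
ES_Task 1 = 0; EF_Task 1 = 7
ES_Task 2 = 0; EF_Task 2 = 4
ES_Task 3 = max(EF_Task 1=7, EF_Task 2=4) = 7; EF_Task 3 = 7+5 = 12
ES_Task 4 = max(EF_Task 2=4, EF_Task 3=12) = 12; EF_Task 4 = 12+12 = 24
Expected project duration μ = 24 days. Critical path: Task 1 → Task 3 → Task 4.

Variances on critical path: σ²_Task 1=7.111, σ²_Task 3=1.778, σ²_Task 4=5.444.
Largest is σ²_Task 1 = 7.111.

Task 1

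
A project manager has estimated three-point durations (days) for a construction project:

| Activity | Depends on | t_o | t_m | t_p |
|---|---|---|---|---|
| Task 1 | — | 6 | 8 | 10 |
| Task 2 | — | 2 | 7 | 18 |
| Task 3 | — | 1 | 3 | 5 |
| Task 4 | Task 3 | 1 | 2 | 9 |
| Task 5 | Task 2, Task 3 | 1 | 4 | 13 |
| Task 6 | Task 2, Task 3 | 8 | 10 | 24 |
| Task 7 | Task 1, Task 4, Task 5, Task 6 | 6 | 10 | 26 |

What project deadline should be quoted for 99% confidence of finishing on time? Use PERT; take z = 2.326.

43.7 days

te_Task 1 = (6 + 4·8 + 10)/6 = 48/6 = 8; σ²_Task 1 = ((10−6)/6)² = 0.444
te_Task 2 = (2 + 4·7 + 18)/6 = 48/6 = 8; σ²_Task 2 = ((18−2)/6)² = 7.111
te_Task 3 = (1 + 4·3 + 5)/6 = 18/6 = 3; σ²_Task 3 = ((5−1)/6)² = 0.444
te_Task 4 = (1 + 4·2 + 9)/6 = 18/6 = 3; σ²_Task 4 = ((9−1)/6)² = 1.778
te_Task 5 = (1 + 4·4 + 13)/6 = 30/6 = 5; σ²_Task 5 = ((13−1)/6)² = 4.000
te_Task 6 = (8 + 4·10 + 24)/6 = 72/6 = 12; σ²_Task 6 = ((24−8)/6)² = 7.111
te_Task 7 = (6 + 4·10 + 26)/6 = 72/6 = 12; σ²_Task 7 = ((26−6)/6)² = 11.111

Forward pass:
ES_Task 1 = 0; EF_Task 1 = 8
ES_Task 2 = 0; EF_Task 2 = 8
ES_Task 3 = 0; EF_Task 3 = 3
ES_Task 4 = 3; EF_Task 4 = 3+3 = 6
ES_Task 5 = max(EF_Task 2=8, EF_Task 3=3) = 8; EF_Task 5 = 8+5 = 13
ES_Task 6 = max(EF_Task 2=8, EF_Task 3=3) = 8; EF_Task 6 = 8+12 = 20
ES_Task 7 = max(EF_Task 1=8, EF_Task 4=6, EF_Task 5=13, EF_Task 6=20) = 20; EF_Task 7 = 20+12 = 32
Expected project duration μ = 32 days. Critical path: Task 2 → Task 6 → Task 7.

Variance along critical path = 7.111 + 7.111 + 11.111 = 25.333; σ = 5.033 days.
D = μ + z·σ = 32 + 2.326·5.033 = 43.7 days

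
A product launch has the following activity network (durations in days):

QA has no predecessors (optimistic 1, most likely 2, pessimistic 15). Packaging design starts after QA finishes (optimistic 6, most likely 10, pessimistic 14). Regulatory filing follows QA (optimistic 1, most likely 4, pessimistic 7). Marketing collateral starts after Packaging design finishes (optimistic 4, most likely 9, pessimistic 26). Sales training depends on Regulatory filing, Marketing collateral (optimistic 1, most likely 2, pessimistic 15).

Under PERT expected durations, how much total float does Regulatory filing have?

te_QA = (1 + 4·2 + 15)/6 = 24/6 = 4
te_Packaging design = (6 + 4·10 + 14)/6 = 60/6 = 10
te_Regulatory filing = (1 + 4·4 + 7)/6 = 24/6 = 4
te_Marketing collateral = (4 + 4·9 + 26)/6 = 66/6 = 11
te_Sales training = (1 + 4·2 + 15)/6 = 24/6 = 4

Forward pass:
ES_QA = 0; EF_QA = 4
ES_Packaging design = 4; EF_Packaging design = 4+10 = 14
ES_Regulatory filing = 4; EF_Regulatory filing = 4+4 = 8
ES_Marketing collateral = 14; EF_Marketing collateral = 14+11 = 25
ES_Sales training = max(EF_Regulatory filing=8, EF_Marketing collateral=25) = 25; EF_Sales training = 25+4 = 29
Expected project duration μ = 29 days. Critical path: QA → Packaging design → Marketing collateral → Sales training.

Backward pass:
LF_Sales training = 29; LS_Sales training = 29−4 = 25
LF_Marketing collateral = LS_Sales training = 25; LS_Marketing collateral = 25−11 = 14
LF_Regulatory filing = LS_Sales training = 25; LS_Regulatory filing = 25−4 = 21
LF_Packaging design = LS_Marketing collateral = 14; LS_Packaging design = 14−10 = 4
LF_QA = min(LS_Packaging design=4, LS_Regulatory filing=21) = 4; LS_QA = 4−4 = 0
Slack_Regulatory filing = LS_Regulatory filing − ES_Regulatory filing = 21 − 4 = 17

17 days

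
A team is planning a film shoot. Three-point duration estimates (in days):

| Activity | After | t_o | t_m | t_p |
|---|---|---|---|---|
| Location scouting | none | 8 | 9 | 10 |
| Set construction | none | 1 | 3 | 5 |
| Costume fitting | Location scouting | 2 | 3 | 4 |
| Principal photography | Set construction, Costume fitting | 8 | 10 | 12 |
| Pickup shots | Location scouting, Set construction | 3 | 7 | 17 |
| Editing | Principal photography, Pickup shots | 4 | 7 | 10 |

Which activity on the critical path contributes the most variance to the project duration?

te_Location scouting = (8 + 4·9 + 10)/6 = 54/6 = 9; σ²_Location scouting = ((10−8)/6)² = 0.111
te_Set construction = (1 + 4·3 + 5)/6 = 18/6 = 3; σ²_Set construction = ((5−1)/6)² = 0.444
te_Costume fitting = (2 + 4·3 + 4)/6 = 18/6 = 3; σ²_Costume fitting = ((4−2)/6)² = 0.111
te_Principal photography = (8 + 4·10 + 12)/6 = 60/6 = 10; σ²_Principal photography = ((12−8)/6)² = 0.444
te_Pickup shots = (3 + 4·7 + 17)/6 = 48/6 = 8; σ²_Pickup shots = ((17−3)/6)² = 5.444
te_Editing = (4 + 4·7 + 10)/6 = 42/6 = 7; σ²_Editing = ((10−4)/6)² = 1.000

Forward pass:
ES_Location scouting = 0; EF_Location scouting = 9
ES_Set construction = 0; EF_Set construction = 3
ES_Costume fitting = 9; EF_Costume fitting = 9+3 = 12
ES_Principal photography = max(EF_Set construction=3, EF_Costume fitting=12) = 12; EF_Principal photography = 12+10 = 22
ES_Pickup shots = max(EF_Location scouting=9, EF_Set construction=3) = 9; EF_Pickup shots = 9+8 = 17
ES_Editing = max(EF_Principal photography=22, EF_Pickup shots=17) = 22; EF_Editing = 22+7 = 29
Expected project duration μ = 29 days. Critical path: Location scouting → Costume fitting → Principal photography → Editing.

Variances on critical path: σ²_Location scouting=0.111, σ²_Costume fitting=0.111, σ²_Principal photography=0.444, σ²_Editing=1.000.
Largest is σ²_Editing = 1.000.

Editing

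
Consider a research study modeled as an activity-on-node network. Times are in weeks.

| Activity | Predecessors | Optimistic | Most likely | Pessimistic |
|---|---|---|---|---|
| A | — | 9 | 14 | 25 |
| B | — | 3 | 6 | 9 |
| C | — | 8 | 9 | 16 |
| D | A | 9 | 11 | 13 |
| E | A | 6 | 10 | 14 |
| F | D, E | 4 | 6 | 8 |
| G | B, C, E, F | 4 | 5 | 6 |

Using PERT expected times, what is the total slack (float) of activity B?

te_A = (9 + 4·14 + 25)/6 = 90/6 = 15
te_B = (3 + 4·6 + 9)/6 = 36/6 = 6
te_C = (8 + 4·9 + 16)/6 = 60/6 = 10
te_D = (9 + 4·11 + 13)/6 = 66/6 = 11
te_E = (6 + 4·10 + 14)/6 = 60/6 = 10
te_F = (4 + 4·6 + 8)/6 = 36/6 = 6
te_G = (4 + 4·5 + 6)/6 = 30/6 = 5

Forward pass:
ES_A = 0; EF_A = 15
ES_B = 0; EF_B = 6
ES_C = 0; EF_C = 10
ES_D = 15; EF_D = 15+11 = 26
ES_E = 15; EF_E = 15+10 = 25
ES_F = max(EF_D=26, EF_E=25) = 26; EF_F = 26+6 = 32
ES_G = max(EF_B=6, EF_C=10, EF_E=25, EF_F=32) = 32; EF_G = 32+5 = 37
Expected project duration μ = 37 weeks. Critical path: A → D → F → G.

Backward pass:
LF_G = 37; LS_G = 37−5 = 32
LF_F = LS_G = 32; LS_F = 32−6 = 26
LF_E = min(LS_F=26, LS_G=32) = 26; LS_E = 26−10 = 16
LF_D = LS_F = 26; LS_D = 26−11 = 15
LF_C = LS_G = 32; LS_C = 32−10 = 22
LF_B = LS_G = 32; LS_B = 32−6 = 26
LF_A = min(LS_D=15, LS_E=16) = 15; LS_A = 15−15 = 0
Slack_B = LS_B − ES_B = 26 − 0 = 26

26 weeks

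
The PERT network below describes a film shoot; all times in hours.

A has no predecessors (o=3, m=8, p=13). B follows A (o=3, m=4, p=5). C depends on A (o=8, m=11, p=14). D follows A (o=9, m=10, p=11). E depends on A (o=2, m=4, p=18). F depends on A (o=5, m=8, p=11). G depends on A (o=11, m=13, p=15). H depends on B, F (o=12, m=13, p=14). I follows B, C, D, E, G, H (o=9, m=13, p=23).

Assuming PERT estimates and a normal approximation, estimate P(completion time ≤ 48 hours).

te_A = (3 + 4·8 + 13)/6 = 48/6 = 8; σ²_A = ((13−3)/6)² = 2.778
te_B = (3 + 4·4 + 5)/6 = 24/6 = 4; σ²_B = ((5−3)/6)² = 0.111
te_C = (8 + 4·11 + 14)/6 = 66/6 = 11; σ²_C = ((14−8)/6)² = 1.000
te_D = (9 + 4·10 + 11)/6 = 60/6 = 10; σ²_D = ((11−9)/6)² = 0.111
te_E = (2 + 4·4 + 18)/6 = 36/6 = 6; σ²_E = ((18−2)/6)² = 7.111
te_F = (5 + 4·8 + 11)/6 = 48/6 = 8; σ²_F = ((11−5)/6)² = 1.000
te_G = (11 + 4·13 + 15)/6 = 78/6 = 13; σ²_G = ((15−11)/6)² = 0.444
te_H = (12 + 4·13 + 14)/6 = 78/6 = 13; σ²_H = ((14−12)/6)² = 0.111
te_I = (9 + 4·13 + 23)/6 = 84/6 = 14; σ²_I = ((23−9)/6)² = 5.444

Forward pass:
ES_A = 0; EF_A = 8
ES_B = 8; EF_B = 8+4 = 12
ES_C = 8; EF_C = 8+11 = 19
ES_D = 8; EF_D = 8+10 = 18
ES_E = 8; EF_E = 8+6 = 14
ES_F = 8; EF_F = 8+8 = 16
ES_G = 8; EF_G = 8+13 = 21
ES_H = max(EF_B=12, EF_F=16) = 16; EF_H = 16+13 = 29
ES_I = max(EF_B=12, EF_C=19, EF_D=18, EF_E=14, EF_G=21, EF_H=29) = 29; EF_I = 29+14 = 43
Expected project duration μ = 43 hours. Critical path: A → F → H → I.

Variance along critical path = 2.778 + 1.000 + 0.111 + 5.444 = 9.333; σ = √9.333 = 3.055 hours.
Z = (48 − 43) / 3.055 = 1.637
P(T ≤ 48) = Φ(1.637) ≈ 0.949

0.949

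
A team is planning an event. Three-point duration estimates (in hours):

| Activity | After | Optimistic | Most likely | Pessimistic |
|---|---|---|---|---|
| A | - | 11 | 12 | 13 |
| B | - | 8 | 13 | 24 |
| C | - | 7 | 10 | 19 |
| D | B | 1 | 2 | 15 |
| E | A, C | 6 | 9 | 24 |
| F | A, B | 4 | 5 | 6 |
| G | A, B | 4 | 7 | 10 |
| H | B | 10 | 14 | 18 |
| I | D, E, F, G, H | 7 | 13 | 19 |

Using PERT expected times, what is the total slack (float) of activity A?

te_A = (11 + 4·12 + 13)/6 = 72/6 = 12
te_B = (8 + 4·13 + 24)/6 = 84/6 = 14
te_C = (7 + 4·10 + 19)/6 = 66/6 = 11
te_D = (1 + 4·2 + 15)/6 = 24/6 = 4
te_E = (6 + 4·9 + 24)/6 = 66/6 = 11
te_F = (4 + 4·5 + 6)/6 = 30/6 = 5
te_G = (4 + 4·7 + 10)/6 = 42/6 = 7
te_H = (10 + 4·14 + 18)/6 = 84/6 = 14
te_I = (7 + 4·13 + 19)/6 = 78/6 = 13

Forward pass:
ES_A = 0; EF_A = 12
ES_B = 0; EF_B = 14
ES_C = 0; EF_C = 11
ES_D = 14; EF_D = 14+4 = 18
ES_E = max(EF_A=12, EF_C=11) = 12; EF_E = 12+11 = 23
ES_F = max(EF_A=12, EF_B=14) = 14; EF_F = 14+5 = 19
ES_G = max(EF_A=12, EF_B=14) = 14; EF_G = 14+7 = 21
ES_H = 14; EF_H = 14+14 = 28
ES_I = max(EF_D=18, EF_E=23, EF_F=19, EF_G=21, EF_H=28) = 28; EF_I = 28+13 = 41
Expected project duration μ = 41 hours. Critical path: B → H → I.

Backward pass:
LF_I = 41; LS_I = 41−13 = 28
LF_H = LS_I = 28; LS_H = 28−14 = 14
LF_G = LS_I = 28; LS_G = 28−7 = 21
LF_F = LS_I = 28; LS_F = 28−5 = 23
LF_E = LS_I = 28; LS_E = 28−11 = 17
LF_D = LS_I = 28; LS_D = 28−4 = 24
LF_C = LS_E = 17; LS_C = 17−11 = 6
LF_B = min(LS_D=24, LS_F=23, LS_G=21, LS_H=14) = 14; LS_B = 14−14 = 0
LF_A = min(LS_E=17, LS_F=23, LS_G=21) = 17; LS_A = 17−12 = 5
Slack_A = LS_A − ES_A = 5 − 0 = 5

5 hours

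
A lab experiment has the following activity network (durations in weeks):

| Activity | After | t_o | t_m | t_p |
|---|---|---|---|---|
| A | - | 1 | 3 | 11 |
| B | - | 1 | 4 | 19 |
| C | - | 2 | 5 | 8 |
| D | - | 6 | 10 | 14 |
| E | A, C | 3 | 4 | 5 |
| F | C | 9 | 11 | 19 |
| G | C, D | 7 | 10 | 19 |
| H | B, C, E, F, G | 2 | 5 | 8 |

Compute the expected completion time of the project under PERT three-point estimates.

te_A = (1 + 4·3 + 11)/6 = 24/6 = 4
te_B = (1 + 4·4 + 19)/6 = 36/6 = 6
te_C = (2 + 4·5 + 8)/6 = 30/6 = 5
te_D = (6 + 4·10 + 14)/6 = 60/6 = 10
te_E = (3 + 4·4 + 5)/6 = 24/6 = 4
te_F = (9 + 4·11 + 19)/6 = 72/6 = 12
te_G = (7 + 4·10 + 19)/6 = 66/6 = 11
te_H = (2 + 4·5 + 8)/6 = 30/6 = 5

Forward pass:
ES_A = 0; EF_A = 4
ES_B = 0; EF_B = 6
ES_C = 0; EF_C = 5
ES_D = 0; EF_D = 10
ES_E = max(EF_A=4, EF_C=5) = 5; EF_E = 5+4 = 9
ES_F = 5; EF_F = 5+12 = 17
ES_G = max(EF_C=5, EF_D=10) = 10; EF_G = 10+11 = 21
ES_H = max(EF_B=6, EF_C=5, EF_E=9, EF_F=17, EF_G=21) = 21; EF_H = 21+5 = 26
Expected project duration μ = 26 weeks. Critical path: D → G → H.

26 weeks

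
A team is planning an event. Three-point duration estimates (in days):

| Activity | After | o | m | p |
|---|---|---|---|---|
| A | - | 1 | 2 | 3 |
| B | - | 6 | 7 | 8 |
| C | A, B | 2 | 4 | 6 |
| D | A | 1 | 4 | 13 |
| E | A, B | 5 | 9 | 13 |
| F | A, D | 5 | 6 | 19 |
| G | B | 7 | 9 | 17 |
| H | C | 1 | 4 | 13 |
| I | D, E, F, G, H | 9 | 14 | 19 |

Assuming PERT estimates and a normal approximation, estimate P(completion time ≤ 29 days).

te_A = (1 + 4·2 + 3)/6 = 12/6 = 2; σ²_A = ((3−1)/6)² = 0.111
te_B = (6 + 4·7 + 8)/6 = 42/6 = 7; σ²_B = ((8−6)/6)² = 0.111
te_C = (2 + 4·4 + 6)/6 = 24/6 = 4; σ²_C = ((6−2)/6)² = 0.444
te_D = (1 + 4·4 + 13)/6 = 30/6 = 5; σ²_D = ((13−1)/6)² = 4.000
te_E = (5 + 4·9 + 13)/6 = 54/6 = 9; σ²_E = ((13−5)/6)² = 1.778
te_F = (5 + 4·6 + 19)/6 = 48/6 = 8; σ²_F = ((19−5)/6)² = 5.444
te_G = (7 + 4·9 + 17)/6 = 60/6 = 10; σ²_G = ((17−7)/6)² = 2.778
te_H = (1 + 4·4 + 13)/6 = 30/6 = 5; σ²_H = ((13−1)/6)² = 4.000
te_I = (9 + 4·14 + 19)/6 = 84/6 = 14; σ²_I = ((19−9)/6)² = 2.778

Forward pass:
ES_A = 0; EF_A = 2
ES_B = 0; EF_B = 7
ES_C = max(EF_A=2, EF_B=7) = 7; EF_C = 7+4 = 11
ES_D = 2; EF_D = 2+5 = 7
ES_E = max(EF_A=2, EF_B=7) = 7; EF_E = 7+9 = 16
ES_F = max(EF_A=2, EF_D=7) = 7; EF_F = 7+8 = 15
ES_G = 7; EF_G = 7+10 = 17
ES_H = 11; EF_H = 11+5 = 16
ES_I = max(EF_D=7, EF_E=16, EF_F=15, EF_G=17, EF_H=16) = 17; EF_I = 17+14 = 31
Expected project duration μ = 31 days. Critical path: B → G → I.

Variance along critical path = 0.111 + 2.778 + 2.778 = 5.667; σ = √5.667 = 2.380 days.
Z = (29 − 31) / 2.380 = -0.840
P(T ≤ 29) = Φ(-0.840) ≈ 0.200

0.200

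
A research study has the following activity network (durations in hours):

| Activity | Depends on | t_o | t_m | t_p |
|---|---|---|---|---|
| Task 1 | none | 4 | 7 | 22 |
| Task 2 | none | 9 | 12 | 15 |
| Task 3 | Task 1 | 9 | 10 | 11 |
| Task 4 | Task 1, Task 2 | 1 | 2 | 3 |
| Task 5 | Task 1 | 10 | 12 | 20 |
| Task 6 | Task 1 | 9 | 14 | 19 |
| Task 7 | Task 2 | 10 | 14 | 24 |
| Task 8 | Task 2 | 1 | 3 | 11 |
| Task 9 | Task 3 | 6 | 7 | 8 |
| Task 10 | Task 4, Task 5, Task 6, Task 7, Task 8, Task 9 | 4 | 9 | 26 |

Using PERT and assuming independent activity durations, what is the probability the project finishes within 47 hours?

0.978

te_Task 1 = (4 + 4·7 + 22)/6 = 54/6 = 9; σ²_Task 1 = ((22−4)/6)² = 9.000
te_Task 2 = (9 + 4·12 + 15)/6 = 72/6 = 12; σ²_Task 2 = ((15−9)/6)² = 1.000
te_Task 3 = (9 + 4·10 + 11)/6 = 60/6 = 10; σ²_Task 3 = ((11−9)/6)² = 0.111
te_Task 4 = (1 + 4·2 + 3)/6 = 12/6 = 2; σ²_Task 4 = ((3−1)/6)² = 0.111
te_Task 5 = (10 + 4·12 + 20)/6 = 78/6 = 13; σ²_Task 5 = ((20−10)/6)² = 2.778
te_Task 6 = (9 + 4·14 + 19)/6 = 84/6 = 14; σ²_Task 6 = ((19−9)/6)² = 2.778
te_Task 7 = (10 + 4·14 + 24)/6 = 90/6 = 15; σ²_Task 7 = ((24−10)/6)² = 5.444
te_Task 8 = (1 + 4·3 + 11)/6 = 24/6 = 4; σ²_Task 8 = ((11−1)/6)² = 2.778
te_Task 9 = (6 + 4·7 + 8)/6 = 42/6 = 7; σ²_Task 9 = ((8−6)/6)² = 0.111
te_Task 10 = (4 + 4·9 + 26)/6 = 66/6 = 11; σ²_Task 10 = ((26−4)/6)² = 13.444

Forward pass:
ES_Task 1 = 0; EF_Task 1 = 9
ES_Task 2 = 0; EF_Task 2 = 12
ES_Task 3 = 9; EF_Task 3 = 9+10 = 19
ES_Task 4 = max(EF_Task 1=9, EF_Task 2=12) = 12; EF_Task 4 = 12+2 = 14
ES_Task 5 = 9; EF_Task 5 = 9+13 = 22
ES_Task 6 = 9; EF_Task 6 = 9+14 = 23
ES_Task 7 = 12; EF_Task 7 = 12+15 = 27
ES_Task 8 = 12; EF_Task 8 = 12+4 = 16
ES_Task 9 = 19; EF_Task 9 = 19+7 = 26
ES_Task 10 = max(EF_Task 4=14, EF_Task 5=22, EF_Task 6=23, EF_Task 7=27, EF_Task 8=16, EF_Task 9=26) = 27; EF_Task 10 = 27+11 = 38
Expected project duration μ = 38 hours. Critical path: Task 2 → Task 7 → Task 10.

Variance along critical path = 1.000 + 5.444 + 13.444 = 19.889; σ = √19.889 = 4.460 hours.
Z = (47 − 38) / 4.460 = 2.018
P(T ≤ 47) = Φ(2.018) ≈ 0.978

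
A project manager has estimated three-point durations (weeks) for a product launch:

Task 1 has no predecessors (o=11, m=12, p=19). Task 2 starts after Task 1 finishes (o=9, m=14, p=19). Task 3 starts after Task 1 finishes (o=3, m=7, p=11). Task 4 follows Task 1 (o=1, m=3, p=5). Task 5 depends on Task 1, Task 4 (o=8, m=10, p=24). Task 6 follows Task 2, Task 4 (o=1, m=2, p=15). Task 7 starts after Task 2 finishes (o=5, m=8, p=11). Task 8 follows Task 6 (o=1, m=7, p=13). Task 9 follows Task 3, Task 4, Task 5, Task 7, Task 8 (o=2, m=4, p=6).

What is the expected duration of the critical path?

te_Task 1 = (11 + 4·12 + 19)/6 = 78/6 = 13
te_Task 2 = (9 + 4·14 + 19)/6 = 84/6 = 14
te_Task 3 = (3 + 4·7 + 11)/6 = 42/6 = 7
te_Task 4 = (1 + 4·3 + 5)/6 = 18/6 = 3
te_Task 5 = (8 + 4·10 + 24)/6 = 72/6 = 12
te_Task 6 = (1 + 4·2 + 15)/6 = 24/6 = 4
te_Task 7 = (5 + 4·8 + 11)/6 = 48/6 = 8
te_Task 8 = (1 + 4·7 + 13)/6 = 42/6 = 7
te_Task 9 = (2 + 4·4 + 6)/6 = 24/6 = 4

Forward pass:
ES_Task 1 = 0; EF_Task 1 = 13
ES_Task 2 = 13; EF_Task 2 = 13+14 = 27
ES_Task 3 = 13; EF_Task 3 = 13+7 = 20
ES_Task 4 = 13; EF_Task 4 = 13+3 = 16
ES_Task 5 = max(EF_Task 1=13, EF_Task 4=16) = 16; EF_Task 5 = 16+12 = 28
ES_Task 6 = max(EF_Task 2=27, EF_Task 4=16) = 27; EF_Task 6 = 27+4 = 31
ES_Task 7 = 27; EF_Task 7 = 27+8 = 35
ES_Task 8 = 31; EF_Task 8 = 31+7 = 38
ES_Task 9 = max(EF_Task 3=20, EF_Task 4=16, EF_Task 5=28, EF_Task 7=35, EF_Task 8=38) = 38; EF_Task 9 = 38+4 = 42
Expected project duration μ = 42 weeks. Critical path: Task 1 → Task 2 → Task 6 → Task 8 → Task 9.

42 weeks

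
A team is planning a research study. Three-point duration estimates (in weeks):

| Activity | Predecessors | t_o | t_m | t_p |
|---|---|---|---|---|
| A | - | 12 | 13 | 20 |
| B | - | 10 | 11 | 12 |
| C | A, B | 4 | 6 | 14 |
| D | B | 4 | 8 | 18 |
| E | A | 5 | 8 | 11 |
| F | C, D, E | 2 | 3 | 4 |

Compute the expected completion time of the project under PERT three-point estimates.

te_A = (12 + 4·13 + 20)/6 = 84/6 = 14
te_B = (10 + 4·11 + 12)/6 = 66/6 = 11
te_C = (4 + 4·6 + 14)/6 = 42/6 = 7
te_D = (4 + 4·8 + 18)/6 = 54/6 = 9
te_E = (5 + 4·8 + 11)/6 = 48/6 = 8
te_F = (2 + 4·3 + 4)/6 = 18/6 = 3

Forward pass:
ES_A = 0; EF_A = 14
ES_B = 0; EF_B = 11
ES_C = max(EF_A=14, EF_B=11) = 14; EF_C = 14+7 = 21
ES_D = 11; EF_D = 11+9 = 20
ES_E = 14; EF_E = 14+8 = 22
ES_F = max(EF_C=21, EF_D=20, EF_E=22) = 22; EF_F = 22+3 = 25
Expected project duration μ = 25 weeks. Critical path: A → E → F.

25 weeks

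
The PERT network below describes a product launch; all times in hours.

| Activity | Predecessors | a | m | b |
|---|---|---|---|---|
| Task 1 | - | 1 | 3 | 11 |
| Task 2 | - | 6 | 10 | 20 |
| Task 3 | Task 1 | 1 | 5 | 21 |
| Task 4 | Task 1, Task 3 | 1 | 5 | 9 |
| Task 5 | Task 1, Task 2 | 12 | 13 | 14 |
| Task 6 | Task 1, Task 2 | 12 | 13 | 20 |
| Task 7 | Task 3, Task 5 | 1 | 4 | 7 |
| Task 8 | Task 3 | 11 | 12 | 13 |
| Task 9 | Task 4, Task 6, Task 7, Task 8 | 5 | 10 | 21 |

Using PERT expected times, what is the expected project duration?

te_Task 1 = (1 + 4·3 + 11)/6 = 24/6 = 4
te_Task 2 = (6 + 4·10 + 20)/6 = 66/6 = 11
te_Task 3 = (1 + 4·5 + 21)/6 = 42/6 = 7
te_Task 4 = (1 + 4·5 + 9)/6 = 30/6 = 5
te_Task 5 = (12 + 4·13 + 14)/6 = 78/6 = 13
te_Task 6 = (12 + 4·13 + 20)/6 = 84/6 = 14
te_Task 7 = (1 + 4·4 + 7)/6 = 24/6 = 4
te_Task 8 = (11 + 4·12 + 13)/6 = 72/6 = 12
te_Task 9 = (5 + 4·10 + 21)/6 = 66/6 = 11

Forward pass:
ES_Task 1 = 0; EF_Task 1 = 4
ES_Task 2 = 0; EF_Task 2 = 11
ES_Task 3 = 4; EF_Task 3 = 4+7 = 11
ES_Task 4 = max(EF_Task 1=4, EF_Task 3=11) = 11; EF_Task 4 = 11+5 = 16
ES_Task 5 = max(EF_Task 1=4, EF_Task 2=11) = 11; EF_Task 5 = 11+13 = 24
ES_Task 6 = max(EF_Task 1=4, EF_Task 2=11) = 11; EF_Task 6 = 11+14 = 25
ES_Task 7 = max(EF_Task 3=11, EF_Task 5=24) = 24; EF_Task 7 = 24+4 = 28
ES_Task 8 = 11; EF_Task 8 = 11+12 = 23
ES_Task 9 = max(EF_Task 4=16, EF_Task 6=25, EF_Task 7=28, EF_Task 8=23) = 28; EF_Task 9 = 28+11 = 39
Expected project duration μ = 39 hours. Critical path: Task 2 → Task 5 → Task 7 → Task 9.

39 hours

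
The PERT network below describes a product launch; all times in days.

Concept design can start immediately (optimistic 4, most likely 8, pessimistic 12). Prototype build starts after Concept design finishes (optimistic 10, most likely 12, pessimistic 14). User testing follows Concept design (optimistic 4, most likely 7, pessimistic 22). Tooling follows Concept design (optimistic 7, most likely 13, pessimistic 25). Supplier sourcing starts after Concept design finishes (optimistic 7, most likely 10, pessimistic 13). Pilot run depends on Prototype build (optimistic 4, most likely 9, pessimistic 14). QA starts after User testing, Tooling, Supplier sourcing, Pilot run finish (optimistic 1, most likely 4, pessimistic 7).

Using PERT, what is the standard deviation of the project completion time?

te_Concept design = (4 + 4·8 + 12)/6 = 48/6 = 8; σ²_Concept design = ((12−4)/6)² = 1.778
te_Prototype build = (10 + 4·12 + 14)/6 = 72/6 = 12; σ²_Prototype build = ((14−10)/6)² = 0.444
te_User testing = (4 + 4·7 + 22)/6 = 54/6 = 9; σ²_User testing = ((22−4)/6)² = 9.000
te_Tooling = (7 + 4·13 + 25)/6 = 84/6 = 14; σ²_Tooling = ((25−7)/6)² = 9.000
te_Supplier sourcing = (7 + 4·10 + 13)/6 = 60/6 = 10; σ²_Supplier sourcing = ((13−7)/6)² = 1.000
te_Pilot run = (4 + 4·9 + 14)/6 = 54/6 = 9; σ²_Pilot run = ((14−4)/6)² = 2.778
te_QA = (1 + 4·4 + 7)/6 = 24/6 = 4; σ²_QA = ((7−1)/6)² = 1.000

Forward pass:
ES_Concept design = 0; EF_Concept design = 8
ES_Prototype build = 8; EF_Prototype build = 8+12 = 20
ES_User testing = 8; EF_User testing = 8+9 = 17
ES_Tooling = 8; EF_Tooling = 8+14 = 22
ES_Supplier sourcing = 8; EF_Supplier sourcing = 8+10 = 18
ES_Pilot run = 20; EF_Pilot run = 20+9 = 29
ES_QA = max(EF_User testing=17, EF_Tooling=22, EF_Supplier sourcing=18, EF_Pilot run=29) = 29; EF_QA = 29+4 = 33
Expected project duration μ = 33 days. Critical path: Concept design → Prototype build → Pilot run → QA.

Variance along critical path = 1.778 + 0.444 + 2.778 + 1.000 = 6.000
σ = √6.000 = 2.449 days

2.45 days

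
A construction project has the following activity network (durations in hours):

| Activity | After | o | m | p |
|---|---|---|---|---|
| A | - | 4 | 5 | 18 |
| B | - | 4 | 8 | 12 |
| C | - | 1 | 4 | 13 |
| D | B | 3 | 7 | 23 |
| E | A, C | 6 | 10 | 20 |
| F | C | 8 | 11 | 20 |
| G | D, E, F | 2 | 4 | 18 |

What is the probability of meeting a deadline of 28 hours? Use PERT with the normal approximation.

0.827

te_A = (4 + 4·5 + 18)/6 = 42/6 = 7; σ²_A = ((18−4)/6)² = 5.444
te_B = (4 + 4·8 + 12)/6 = 48/6 = 8; σ²_B = ((12−4)/6)² = 1.778
te_C = (1 + 4·4 + 13)/6 = 30/6 = 5; σ²_C = ((13−1)/6)² = 4.000
te_D = (3 + 4·7 + 23)/6 = 54/6 = 9; σ²_D = ((23−3)/6)² = 11.111
te_E = (6 + 4·10 + 20)/6 = 66/6 = 11; σ²_E = ((20−6)/6)² = 5.444
te_F = (8 + 4·11 + 20)/6 = 72/6 = 12; σ²_F = ((20−8)/6)² = 4.000
te_G = (2 + 4·4 + 18)/6 = 36/6 = 6; σ²_G = ((18−2)/6)² = 7.111

Forward pass:
ES_A = 0; EF_A = 7
ES_B = 0; EF_B = 8
ES_C = 0; EF_C = 5
ES_D = 8; EF_D = 8+9 = 17
ES_E = max(EF_A=7, EF_C=5) = 7; EF_E = 7+11 = 18
ES_F = 5; EF_F = 5+12 = 17
ES_G = max(EF_D=17, EF_E=18, EF_F=17) = 18; EF_G = 18+6 = 24
Expected project duration μ = 24 hours. Critical path: A → E → G.

Variance along critical path = 5.444 + 5.444 + 7.111 = 18.000; σ = √18.000 = 4.243 hours.
Z = (28 − 24) / 4.243 = 0.943
P(T ≤ 28) = Φ(0.943) ≈ 0.827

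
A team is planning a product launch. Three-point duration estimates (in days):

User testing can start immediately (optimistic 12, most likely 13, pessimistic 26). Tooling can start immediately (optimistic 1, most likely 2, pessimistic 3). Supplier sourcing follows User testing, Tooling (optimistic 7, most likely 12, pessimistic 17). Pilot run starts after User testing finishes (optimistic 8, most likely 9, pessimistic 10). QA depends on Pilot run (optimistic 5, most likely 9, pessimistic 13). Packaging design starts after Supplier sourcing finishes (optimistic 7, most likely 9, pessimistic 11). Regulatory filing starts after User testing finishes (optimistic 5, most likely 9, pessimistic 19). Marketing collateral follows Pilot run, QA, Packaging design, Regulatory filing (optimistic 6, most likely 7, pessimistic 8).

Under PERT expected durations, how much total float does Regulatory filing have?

te_User testing = (12 + 4·13 + 26)/6 = 90/6 = 15
te_Tooling = (1 + 4·2 + 3)/6 = 12/6 = 2
te_Supplier sourcing = (7 + 4·12 + 17)/6 = 72/6 = 12
te_Pilot run = (8 + 4·9 + 10)/6 = 54/6 = 9
te_QA = (5 + 4·9 + 13)/6 = 54/6 = 9
te_Packaging design = (7 + 4·9 + 11)/6 = 54/6 = 9
te_Regulatory filing = (5 + 4·9 + 19)/6 = 60/6 = 10
te_Marketing collateral = (6 + 4·7 + 8)/6 = 42/6 = 7

Forward pass:
ES_User testing = 0; EF_User testing = 15
ES_Tooling = 0; EF_Tooling = 2
ES_Supplier sourcing = max(EF_User testing=15, EF_Tooling=2) = 15; EF_Supplier sourcing = 15+12 = 27
ES_Pilot run = 15; EF_Pilot run = 15+9 = 24
ES_QA = 24; EF_QA = 24+9 = 33
ES_Packaging design = 27; EF_Packaging design = 27+9 = 36
ES_Regulatory filing = 15; EF_Regulatory filing = 15+10 = 25
ES_Marketing collateral = max(EF_Pilot run=24, EF_QA=33, EF_Packaging design=36, EF_Regulatory filing=25) = 36; EF_Marketing collateral = 36+7 = 43
Expected project duration μ = 43 days. Critical path: User testing → Supplier sourcing → Packaging design → Marketing collateral.

Backward pass:
LF_Marketing collateral = 43; LS_Marketing collateral = 43−7 = 36
LF_Regulatory filing = LS_Marketing collateral = 36; LS_Regulatory filing = 36−10 = 26
LF_Packaging design = LS_Marketing collateral = 36; LS_Packaging design = 36−9 = 27
LF_QA = LS_Marketing collateral = 36; LS_QA = 36−9 = 27
LF_Pilot run = min(LS_QA=27, LS_Marketing collateral=36) = 27; LS_Pilot run = 27−9 = 18
LF_Supplier sourcing = LS_Packaging design = 27; LS_Supplier sourcing = 27−12 = 15
LF_Tooling = LS_Supplier sourcing = 15; LS_Tooling = 15−2 = 13
LF_User testing = min(LS_Supplier sourcing=15, LS_Pilot run=18, LS_Regulatory filing=26) = 15; LS_User testing = 15−15 = 0
Slack_Regulatory filing = LS_Regulatory filing − ES_Regulatory filing = 26 − 15 = 11

11 days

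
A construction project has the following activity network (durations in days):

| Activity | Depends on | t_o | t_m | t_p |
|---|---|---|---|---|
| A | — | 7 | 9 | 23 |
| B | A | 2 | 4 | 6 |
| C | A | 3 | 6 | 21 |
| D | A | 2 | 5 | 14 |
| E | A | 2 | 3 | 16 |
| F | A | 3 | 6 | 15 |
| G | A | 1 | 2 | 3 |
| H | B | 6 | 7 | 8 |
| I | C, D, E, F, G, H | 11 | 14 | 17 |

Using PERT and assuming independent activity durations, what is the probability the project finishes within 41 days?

te_A = (7 + 4·9 + 23)/6 = 66/6 = 11; σ²_A = ((23−7)/6)² = 7.111
te_B = (2 + 4·4 + 6)/6 = 24/6 = 4; σ²_B = ((6−2)/6)² = 0.444
te_C = (3 + 4·6 + 21)/6 = 48/6 = 8; σ²_C = ((21−3)/6)² = 9.000
te_D = (2 + 4·5 + 14)/6 = 36/6 = 6; σ²_D = ((14−2)/6)² = 4.000
te_E = (2 + 4·3 + 16)/6 = 30/6 = 5; σ²_E = ((16−2)/6)² = 5.444
te_F = (3 + 4·6 + 15)/6 = 42/6 = 7; σ²_F = ((15−3)/6)² = 4.000
te_G = (1 + 4·2 + 3)/6 = 12/6 = 2; σ²_G = ((3−1)/6)² = 0.111
te_H = (6 + 4·7 + 8)/6 = 42/6 = 7; σ²_H = ((8−6)/6)² = 0.111
te_I = (11 + 4·14 + 17)/6 = 84/6 = 14; σ²_I = ((17−11)/6)² = 1.000

Forward pass:
ES_A = 0; EF_A = 11
ES_B = 11; EF_B = 11+4 = 15
ES_C = 11; EF_C = 11+8 = 19
ES_D = 11; EF_D = 11+6 = 17
ES_E = 11; EF_E = 11+5 = 16
ES_F = 11; EF_F = 11+7 = 18
ES_G = 11; EF_G = 11+2 = 13
ES_H = 15; EF_H = 15+7 = 22
ES_I = max(EF_C=19, EF_D=17, EF_E=16, EF_F=18, EF_G=13, EF_H=22) = 22; EF_I = 22+14 = 36
Expected project duration μ = 36 days. Critical path: A → B → H → I.

Variance along critical path = 7.111 + 0.444 + 0.111 + 1.000 = 8.667; σ = √8.667 = 2.944 days.
Z = (41 − 36) / 2.944 = 1.698
P(T ≤ 41) = Φ(1.698) ≈ 0.955

0.955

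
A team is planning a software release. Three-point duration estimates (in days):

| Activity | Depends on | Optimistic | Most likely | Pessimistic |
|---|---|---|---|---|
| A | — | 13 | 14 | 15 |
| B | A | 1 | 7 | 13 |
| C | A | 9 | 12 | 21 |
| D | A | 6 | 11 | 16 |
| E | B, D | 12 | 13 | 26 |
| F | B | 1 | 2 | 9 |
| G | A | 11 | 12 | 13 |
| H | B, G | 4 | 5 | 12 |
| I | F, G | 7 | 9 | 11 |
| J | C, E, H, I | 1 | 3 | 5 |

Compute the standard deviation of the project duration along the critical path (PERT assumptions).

te_A = (13 + 4·14 + 15)/6 = 84/6 = 14; σ²_A = ((15−13)/6)² = 0.111
te_B = (1 + 4·7 + 13)/6 = 42/6 = 7; σ²_B = ((13−1)/6)² = 4.000
te_C = (9 + 4·12 + 21)/6 = 78/6 = 13; σ²_C = ((21−9)/6)² = 4.000
te_D = (6 + 4·11 + 16)/6 = 66/6 = 11; σ²_D = ((16−6)/6)² = 2.778
te_E = (12 + 4·13 + 26)/6 = 90/6 = 15; σ²_E = ((26−12)/6)² = 5.444
te_F = (1 + 4·2 + 9)/6 = 18/6 = 3; σ²_F = ((9−1)/6)² = 1.778
te_G = (11 + 4·12 + 13)/6 = 72/6 = 12; σ²_G = ((13−11)/6)² = 0.111
te_H = (4 + 4·5 + 12)/6 = 36/6 = 6; σ²_H = ((12−4)/6)² = 1.778
te_I = (7 + 4·9 + 11)/6 = 54/6 = 9; σ²_I = ((11−7)/6)² = 0.444
te_J = (1 + 4·3 + 5)/6 = 18/6 = 3; σ²_J = ((5−1)/6)² = 0.444

Forward pass:
ES_A = 0; EF_A = 14
ES_B = 14; EF_B = 14+7 = 21
ES_C = 14; EF_C = 14+13 = 27
ES_D = 14; EF_D = 14+11 = 25
ES_E = max(EF_B=21, EF_D=25) = 25; EF_E = 25+15 = 40
ES_F = 21; EF_F = 21+3 = 24
ES_G = 14; EF_G = 14+12 = 26
ES_H = max(EF_B=21, EF_G=26) = 26; EF_H = 26+6 = 32
ES_I = max(EF_F=24, EF_G=26) = 26; EF_I = 26+9 = 35
ES_J = max(EF_C=27, EF_E=40, EF_H=32, EF_I=35) = 40; EF_J = 40+3 = 43
Expected project duration μ = 43 days. Critical path: A → D → E → J.

Variance along critical path = 0.111 + 2.778 + 5.444 + 0.444 = 8.778
σ = √8.778 = 2.963 days

2.96 days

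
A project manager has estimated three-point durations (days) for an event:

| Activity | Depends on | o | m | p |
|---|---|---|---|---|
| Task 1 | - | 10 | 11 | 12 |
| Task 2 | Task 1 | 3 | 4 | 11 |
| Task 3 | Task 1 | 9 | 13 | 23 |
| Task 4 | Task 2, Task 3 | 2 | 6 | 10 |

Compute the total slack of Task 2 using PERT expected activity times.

te_Task 1 = (10 + 4·11 + 12)/6 = 66/6 = 11
te_Task 2 = (3 + 4·4 + 11)/6 = 30/6 = 5
te_Task 3 = (9 + 4·13 + 23)/6 = 84/6 = 14
te_Task 4 = (2 + 4·6 + 10)/6 = 36/6 = 6

Forward pass:
ES_Task 1 = 0; EF_Task 1 = 11
ES_Task 2 = 11; EF_Task 2 = 11+5 = 16
ES_Task 3 = 11; EF_Task 3 = 11+14 = 25
ES_Task 4 = max(EF_Task 2=16, EF_Task 3=25) = 25; EF_Task 4 = 25+6 = 31
Expected project duration μ = 31 days. Critical path: Task 1 → Task 3 → Task 4.

Backward pass:
LF_Task 4 = 31; LS_Task 4 = 31−6 = 25
LF_Task 3 = LS_Task 4 = 25; LS_Task 3 = 25−14 = 11
LF_Task 2 = LS_Task 4 = 25; LS_Task 2 = 25−5 = 20
LF_Task 1 = min(LS_Task 2=20, LS_Task 3=11) = 11; LS_Task 1 = 11−11 = 0
Slack_Task 2 = LS_Task 2 − ES_Task 2 = 20 − 11 = 9

9 days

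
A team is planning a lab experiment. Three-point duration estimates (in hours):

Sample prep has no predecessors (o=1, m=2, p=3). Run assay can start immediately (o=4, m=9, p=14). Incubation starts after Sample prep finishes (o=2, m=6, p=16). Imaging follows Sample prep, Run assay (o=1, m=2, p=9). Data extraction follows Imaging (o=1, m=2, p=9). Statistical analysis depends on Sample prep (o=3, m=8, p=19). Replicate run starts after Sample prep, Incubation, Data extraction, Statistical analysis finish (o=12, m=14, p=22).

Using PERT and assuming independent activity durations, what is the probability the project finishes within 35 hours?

te_Sample prep = (1 + 4·2 + 3)/6 = 12/6 = 2; σ²_Sample prep = ((3−1)/6)² = 0.111
te_Run assay = (4 + 4·9 + 14)/6 = 54/6 = 9; σ²_Run assay = ((14−4)/6)² = 2.778
te_Incubation = (2 + 4·6 + 16)/6 = 42/6 = 7; σ²_Incubation = ((16−2)/6)² = 5.444
te_Imaging = (1 + 4·2 + 9)/6 = 18/6 = 3; σ²_Imaging = ((9−1)/6)² = 1.778
te_Data extraction = (1 + 4·2 + 9)/6 = 18/6 = 3; σ²_Data extraction = ((9−1)/6)² = 1.778
te_Statistical analysis = (3 + 4·8 + 19)/6 = 54/6 = 9; σ²_Statistical analysis = ((19−3)/6)² = 7.111
te_Replicate run = (12 + 4·14 + 22)/6 = 90/6 = 15; σ²_Replicate run = ((22−12)/6)² = 2.778

Forward pass:
ES_Sample prep = 0; EF_Sample prep = 2
ES_Run assay = 0; EF_Run assay = 9
ES_Incubation = 2; EF_Incubation = 2+7 = 9
ES_Imaging = max(EF_Sample prep=2, EF_Run assay=9) = 9; EF_Imaging = 9+3 = 12
ES_Data extraction = 12; EF_Data extraction = 12+3 = 15
ES_Statistical analysis = 2; EF_Statistical analysis = 2+9 = 11
ES_Replicate run = max(EF_Sample prep=2, EF_Incubation=9, EF_Data extraction=15, EF_Statistical analysis=11) = 15; EF_Replicate run = 15+15 = 30
Expected project duration μ = 30 hours. Critical path: Run assay → Imaging → Data extraction → Replicate run.

Variance along critical path = 2.778 + 1.778 + 1.778 + 2.778 = 9.111; σ = √9.111 = 3.018 hours.
Z = (35 − 30) / 3.018 = 1.656
P(T ≤ 35) = Φ(1.656) ≈ 0.951

0.951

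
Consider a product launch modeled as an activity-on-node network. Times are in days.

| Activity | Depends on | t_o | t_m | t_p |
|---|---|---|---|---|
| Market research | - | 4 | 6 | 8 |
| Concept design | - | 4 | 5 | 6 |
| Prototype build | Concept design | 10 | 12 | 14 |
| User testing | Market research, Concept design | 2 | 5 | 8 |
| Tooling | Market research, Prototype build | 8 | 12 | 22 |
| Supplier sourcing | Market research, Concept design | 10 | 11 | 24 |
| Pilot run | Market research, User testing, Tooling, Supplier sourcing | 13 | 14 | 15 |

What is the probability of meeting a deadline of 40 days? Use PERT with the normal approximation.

0.053

te_Market research = (4 + 4·6 + 8)/6 = 36/6 = 6; σ²_Market research = ((8−4)/6)² = 0.444
te_Concept design = (4 + 4·5 + 6)/6 = 30/6 = 5; σ²_Concept design = ((6−4)/6)² = 0.111
te_Prototype build = (10 + 4·12 + 14)/6 = 72/6 = 12; σ²_Prototype build = ((14−10)/6)² = 0.444
te_User testing = (2 + 4·5 + 8)/6 = 30/6 = 5; σ²_User testing = ((8−2)/6)² = 1.000
te_Tooling = (8 + 4·12 + 22)/6 = 78/6 = 13; σ²_Tooling = ((22−8)/6)² = 5.444
te_Supplier sourcing = (10 + 4·11 + 24)/6 = 78/6 = 13; σ²_Supplier sourcing = ((24−10)/6)² = 5.444
te_Pilot run = (13 + 4·14 + 15)/6 = 84/6 = 14; σ²_Pilot run = ((15−13)/6)² = 0.111

Forward pass:
ES_Market research = 0; EF_Market research = 6
ES_Concept design = 0; EF_Concept design = 5
ES_Prototype build = 5; EF_Prototype build = 5+12 = 17
ES_User testing = max(EF_Market research=6, EF_Concept design=5) = 6; EF_User testing = 6+5 = 11
ES_Tooling = max(EF_Market research=6, EF_Prototype build=17) = 17; EF_Tooling = 17+13 = 30
ES_Supplier sourcing = max(EF_Market research=6, EF_Concept design=5) = 6; EF_Supplier sourcing = 6+13 = 19
ES_Pilot run = max(EF_Market research=6, EF_User testing=11, EF_Tooling=30, EF_Supplier sourcing=19) = 30; EF_Pilot run = 30+14 = 44
Expected project duration μ = 44 days. Critical path: Concept design → Prototype build → Tooling → Pilot run.

Variance along critical path = 0.111 + 0.444 + 5.444 + 0.111 = 6.111; σ = √6.111 = 2.472 days.
Z = (40 − 44) / 2.472 = -1.618
P(T ≤ 40) = Φ(-1.618) ≈ 0.053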